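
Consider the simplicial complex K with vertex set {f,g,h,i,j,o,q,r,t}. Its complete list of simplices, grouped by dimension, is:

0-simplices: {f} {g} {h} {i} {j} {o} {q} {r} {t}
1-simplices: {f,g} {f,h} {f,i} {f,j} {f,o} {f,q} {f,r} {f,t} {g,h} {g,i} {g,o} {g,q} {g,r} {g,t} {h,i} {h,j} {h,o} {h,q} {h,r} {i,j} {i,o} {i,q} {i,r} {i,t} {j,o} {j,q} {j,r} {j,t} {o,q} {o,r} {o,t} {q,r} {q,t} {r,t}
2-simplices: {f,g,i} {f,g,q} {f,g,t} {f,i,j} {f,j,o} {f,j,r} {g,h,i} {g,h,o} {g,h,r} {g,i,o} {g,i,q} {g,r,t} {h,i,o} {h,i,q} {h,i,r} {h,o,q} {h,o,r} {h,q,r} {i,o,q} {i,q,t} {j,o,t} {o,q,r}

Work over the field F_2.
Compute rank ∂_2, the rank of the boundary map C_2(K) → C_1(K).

rank∂_2=19

n_0=9 n_1=34 n_2=22  [Z2]
∂1: piv[fg,fh,fi,fj,fo,fq,fr,ft] rk=8  ker:gh,gi,go,gq,gr,gt,hi,hj,ho,hq,hr,ij,io,iq,ir,it,jo,jq,jr,jt,oq,or,ot,qr,qt,rt
∂2: piv[fgi,fgq,fgt,fij,fjo,fjr,ghi,gho,ghr,gio,giq,grt,hiq,hir,hoq,hor,hqr,iqt,jot] rk=19  ker:hio,ioq,oqr
rk∂_2=19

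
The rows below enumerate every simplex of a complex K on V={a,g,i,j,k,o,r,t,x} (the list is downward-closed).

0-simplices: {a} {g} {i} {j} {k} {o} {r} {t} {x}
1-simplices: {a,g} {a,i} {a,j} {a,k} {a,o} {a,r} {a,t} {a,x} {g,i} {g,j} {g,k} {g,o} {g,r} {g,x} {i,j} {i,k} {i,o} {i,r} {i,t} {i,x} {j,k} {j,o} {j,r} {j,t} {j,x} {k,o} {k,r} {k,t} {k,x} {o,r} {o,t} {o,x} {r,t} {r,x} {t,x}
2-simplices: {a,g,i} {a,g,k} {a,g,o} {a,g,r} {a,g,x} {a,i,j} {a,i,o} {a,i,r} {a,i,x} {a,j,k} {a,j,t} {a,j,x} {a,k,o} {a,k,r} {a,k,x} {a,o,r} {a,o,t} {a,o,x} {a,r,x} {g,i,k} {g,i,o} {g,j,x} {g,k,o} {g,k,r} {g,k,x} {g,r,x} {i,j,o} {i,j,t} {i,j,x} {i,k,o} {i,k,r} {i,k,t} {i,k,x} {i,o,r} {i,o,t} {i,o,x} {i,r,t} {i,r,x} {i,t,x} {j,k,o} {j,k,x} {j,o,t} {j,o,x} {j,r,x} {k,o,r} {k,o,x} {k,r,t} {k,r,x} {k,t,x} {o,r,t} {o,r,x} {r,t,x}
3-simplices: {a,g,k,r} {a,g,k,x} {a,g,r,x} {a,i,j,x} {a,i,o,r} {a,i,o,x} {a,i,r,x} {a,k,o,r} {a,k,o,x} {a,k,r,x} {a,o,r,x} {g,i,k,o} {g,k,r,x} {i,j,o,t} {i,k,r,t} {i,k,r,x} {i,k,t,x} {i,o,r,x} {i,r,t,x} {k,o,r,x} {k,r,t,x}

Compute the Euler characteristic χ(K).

χ(K)=5

n_0=9 n_1=35 n_2=52 n_3=21
χ=+9−35+52−21=5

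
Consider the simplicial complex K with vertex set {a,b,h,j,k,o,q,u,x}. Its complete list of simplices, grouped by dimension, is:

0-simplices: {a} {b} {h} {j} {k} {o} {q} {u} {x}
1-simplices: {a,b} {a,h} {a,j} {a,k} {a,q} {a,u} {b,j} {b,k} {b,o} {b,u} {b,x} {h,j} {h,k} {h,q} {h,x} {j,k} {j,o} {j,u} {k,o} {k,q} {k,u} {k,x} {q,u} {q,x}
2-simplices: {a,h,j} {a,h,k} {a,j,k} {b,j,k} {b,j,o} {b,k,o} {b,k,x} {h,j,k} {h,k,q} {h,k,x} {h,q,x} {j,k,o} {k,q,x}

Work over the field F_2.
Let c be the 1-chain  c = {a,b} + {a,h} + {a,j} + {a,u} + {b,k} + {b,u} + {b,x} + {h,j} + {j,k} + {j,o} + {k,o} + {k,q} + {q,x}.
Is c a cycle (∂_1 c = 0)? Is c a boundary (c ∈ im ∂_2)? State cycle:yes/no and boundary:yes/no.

n_0=9 n_1=24 n_2=13  [Z2]
∂1: piv[ab,ah,aj,ak,aq,au,bo,bx] rk=8  ker:bj,bk,bu,hj,hk,hq,hx,jk,jo,ju,ko,kq,ku,kx,qu,qx
∂2: piv[ahj,ahk,ajk,bjk,bjo,bko,bkx,hkq,hkx,hqx] rk=10  ker:hjk,jko,kqx
∂1c = 0
c vs im∂2: residual ≠ 0 ⇒ not boundary

cycle:yes boundary:no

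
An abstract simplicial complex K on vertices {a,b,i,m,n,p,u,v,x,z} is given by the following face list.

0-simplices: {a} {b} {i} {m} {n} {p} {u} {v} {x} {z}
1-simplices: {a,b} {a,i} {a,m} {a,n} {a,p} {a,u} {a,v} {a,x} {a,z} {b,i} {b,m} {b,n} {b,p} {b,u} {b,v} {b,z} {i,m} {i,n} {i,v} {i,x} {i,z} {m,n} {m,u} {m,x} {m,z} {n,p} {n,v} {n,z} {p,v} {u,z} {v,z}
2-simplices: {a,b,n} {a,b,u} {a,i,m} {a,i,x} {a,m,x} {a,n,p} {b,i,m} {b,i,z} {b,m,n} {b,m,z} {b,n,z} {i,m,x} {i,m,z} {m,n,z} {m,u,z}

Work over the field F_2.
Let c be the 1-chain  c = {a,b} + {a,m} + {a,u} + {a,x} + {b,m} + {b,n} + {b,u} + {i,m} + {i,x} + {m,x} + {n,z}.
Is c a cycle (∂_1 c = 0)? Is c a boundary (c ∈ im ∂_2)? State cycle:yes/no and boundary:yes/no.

n_0=10 n_1=31 n_2=15  [Z2]
∂1: piv[ab,ai,am,an,ap,au,av,ax,az] rk=9  ker:bi,bm,bn,bp,bu,bv,bz,im,in,iv,ix,iz,mn,mu,mx,mz,np,nv,nz,pv,uz,vz
∂2: piv[abn,abu,aim,aix,amx,anp,bim,biz,bmn,bmz,bnz,muz] rk=12  ker:imx,imz,mnz
∂1c = {x} + {z}

cycle:no boundary:no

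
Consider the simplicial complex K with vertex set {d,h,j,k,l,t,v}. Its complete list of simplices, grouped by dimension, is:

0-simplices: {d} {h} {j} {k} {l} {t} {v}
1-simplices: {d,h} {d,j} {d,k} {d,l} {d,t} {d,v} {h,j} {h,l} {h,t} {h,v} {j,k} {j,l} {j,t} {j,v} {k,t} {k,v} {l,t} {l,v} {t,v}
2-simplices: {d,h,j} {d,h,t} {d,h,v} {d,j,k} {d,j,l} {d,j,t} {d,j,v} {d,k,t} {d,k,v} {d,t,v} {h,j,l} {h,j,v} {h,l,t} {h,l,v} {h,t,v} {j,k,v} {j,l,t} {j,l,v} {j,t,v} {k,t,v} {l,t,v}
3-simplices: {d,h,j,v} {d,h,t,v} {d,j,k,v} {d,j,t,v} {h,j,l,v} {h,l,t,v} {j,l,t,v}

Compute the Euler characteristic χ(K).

n_0=7 n_1=19 n_2=21 n_3=7
χ=+7−19+21−7=2

χ(K)=2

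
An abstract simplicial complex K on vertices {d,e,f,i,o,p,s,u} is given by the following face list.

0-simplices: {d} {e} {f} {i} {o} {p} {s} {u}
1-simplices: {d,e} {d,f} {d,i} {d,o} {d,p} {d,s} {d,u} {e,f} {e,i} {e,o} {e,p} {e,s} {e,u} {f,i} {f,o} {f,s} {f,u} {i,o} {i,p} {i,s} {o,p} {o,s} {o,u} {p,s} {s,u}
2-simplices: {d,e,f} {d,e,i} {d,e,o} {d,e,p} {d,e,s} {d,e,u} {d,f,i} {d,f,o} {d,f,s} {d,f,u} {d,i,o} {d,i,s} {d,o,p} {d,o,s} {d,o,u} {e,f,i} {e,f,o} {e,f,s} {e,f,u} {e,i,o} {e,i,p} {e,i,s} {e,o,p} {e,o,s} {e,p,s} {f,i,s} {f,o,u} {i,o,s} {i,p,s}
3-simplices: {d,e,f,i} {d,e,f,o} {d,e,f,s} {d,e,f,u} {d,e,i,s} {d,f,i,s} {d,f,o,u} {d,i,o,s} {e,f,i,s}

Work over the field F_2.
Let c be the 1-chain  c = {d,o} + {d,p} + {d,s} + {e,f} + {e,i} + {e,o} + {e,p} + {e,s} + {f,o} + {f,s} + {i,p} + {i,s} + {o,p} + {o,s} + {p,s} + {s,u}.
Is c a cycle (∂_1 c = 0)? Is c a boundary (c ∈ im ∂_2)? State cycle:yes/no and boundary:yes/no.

n_0=8 n_1=25 n_2=29 n_3=9  [Z2]
∂1: piv[de,df,di,do,dp,ds,du] rk=7  ker:ef,ei,eo,ep,es,eu,fi,fo,fs,fu,io,ip,is,op,os,ou,ps,su
∂2: piv[def,dei,deo,dep,des,deu,dfi,dfo,dfs,dfu,dio,dis,dop,dos,dou,eip,eps] rk=17  ker:efi,efo,efs,efu,eio,eis,eop,eos,fis,fou,ios,ips
∂3: piv[defi,defo,defs,defu,deis,dfis,dfou,dios] rk=8  ker:efis
∂1c = {d} + {e} + {f} + {i} + {o} + {p} + {s} + {u}

cycle:no boundary:no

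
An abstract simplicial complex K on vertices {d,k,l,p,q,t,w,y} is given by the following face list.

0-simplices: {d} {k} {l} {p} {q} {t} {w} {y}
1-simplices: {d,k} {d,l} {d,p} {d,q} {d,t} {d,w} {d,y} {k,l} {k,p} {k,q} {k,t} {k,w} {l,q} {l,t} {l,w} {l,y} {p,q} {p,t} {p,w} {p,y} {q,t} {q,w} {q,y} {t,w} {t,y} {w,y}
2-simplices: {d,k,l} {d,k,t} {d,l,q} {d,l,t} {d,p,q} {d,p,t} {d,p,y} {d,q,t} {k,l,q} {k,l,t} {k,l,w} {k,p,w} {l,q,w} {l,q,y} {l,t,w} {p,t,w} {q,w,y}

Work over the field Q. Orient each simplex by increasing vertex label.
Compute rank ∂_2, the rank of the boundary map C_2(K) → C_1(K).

n_0=8 n_1=26 n_2=17  [Q]
∂1: piv[dk,dl,dp,dq,dt,dw,dy] rk=7  ker:kl,kp,kq,kt,kw,lq,lt,lw,ly,pq,pt,pw,py,qt,qw,qy,tw,ty,wy
∂2: piv[dkl,dkt,dlq,dlt,dpq,dpt,dpy,dqt,klq,klw,kpw,lqw,lqy,ltw,ptw,qwy] rk=16  ker:klt
rk∂_2=16

rank∂_2=16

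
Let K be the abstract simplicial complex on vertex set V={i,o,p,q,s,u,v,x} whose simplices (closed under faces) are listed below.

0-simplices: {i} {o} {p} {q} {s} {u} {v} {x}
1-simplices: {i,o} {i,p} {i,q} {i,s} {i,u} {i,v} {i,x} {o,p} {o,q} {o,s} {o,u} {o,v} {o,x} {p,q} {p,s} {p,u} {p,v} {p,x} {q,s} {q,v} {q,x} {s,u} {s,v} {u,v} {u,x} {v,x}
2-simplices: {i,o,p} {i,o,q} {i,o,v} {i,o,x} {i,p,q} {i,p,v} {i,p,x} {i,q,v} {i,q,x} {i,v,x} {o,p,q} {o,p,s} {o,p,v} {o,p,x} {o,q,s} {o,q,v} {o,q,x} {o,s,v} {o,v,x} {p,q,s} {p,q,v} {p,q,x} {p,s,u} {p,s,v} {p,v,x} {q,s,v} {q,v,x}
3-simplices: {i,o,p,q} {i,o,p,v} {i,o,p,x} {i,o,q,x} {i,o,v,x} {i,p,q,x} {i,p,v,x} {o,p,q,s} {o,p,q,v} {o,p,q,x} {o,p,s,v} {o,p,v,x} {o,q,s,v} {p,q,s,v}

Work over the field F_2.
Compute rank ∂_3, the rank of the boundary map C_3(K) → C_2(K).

n_0=8 n_1=26 n_2=27 n_3=14  [Z2]
∂1: piv[io,ip,iq,is,iu,iv,ix] rk=7  ker:op,oq,os,ou,ov,ox,pq,ps,pu,pv,px,qs,qv,qx,su,sv,uv,ux,vx
∂2: piv[iop,ioq,iov,iox,ipq,ipv,ipx,iqv,iqx,ivx,ops,oqs,osv,psu] rk=14  ker:opq,opv,opx,oqv,oqx,ovx,pqs,pqv,pqx,psv,pvx,qsv,qvx
∂3: piv[iopq,iopv,iopx,ioqx,iovx,ipqx,ipvx,opqs,opqv,opsv,oqsv] rk=11  ker:opqx,opvx,pqsv
rk∂_3=11

rank∂_3=11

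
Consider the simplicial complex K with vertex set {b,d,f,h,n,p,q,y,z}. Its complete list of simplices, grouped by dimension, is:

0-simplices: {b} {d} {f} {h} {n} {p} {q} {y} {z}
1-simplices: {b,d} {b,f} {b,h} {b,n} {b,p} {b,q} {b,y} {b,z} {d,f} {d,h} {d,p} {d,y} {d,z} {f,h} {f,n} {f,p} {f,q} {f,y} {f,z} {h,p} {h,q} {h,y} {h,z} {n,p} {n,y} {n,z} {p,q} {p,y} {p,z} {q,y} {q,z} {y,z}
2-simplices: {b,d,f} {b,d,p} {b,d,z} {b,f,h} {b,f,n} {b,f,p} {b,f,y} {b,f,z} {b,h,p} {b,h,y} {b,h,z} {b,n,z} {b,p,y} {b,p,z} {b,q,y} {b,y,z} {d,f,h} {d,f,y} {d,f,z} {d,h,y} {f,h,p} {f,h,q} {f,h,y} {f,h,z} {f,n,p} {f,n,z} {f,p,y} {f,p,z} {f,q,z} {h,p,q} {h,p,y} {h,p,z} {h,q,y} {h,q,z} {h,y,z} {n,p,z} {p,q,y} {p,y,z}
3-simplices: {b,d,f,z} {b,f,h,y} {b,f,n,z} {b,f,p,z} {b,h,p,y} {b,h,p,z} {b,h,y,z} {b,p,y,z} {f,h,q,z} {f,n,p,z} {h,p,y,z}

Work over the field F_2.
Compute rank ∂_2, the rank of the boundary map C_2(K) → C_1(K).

rank∂_2=23

n_0=9 n_1=32 n_2=38 n_3=11  [Z2]
∂1: piv[bd,bf,bh,bn,bp,bq,by,bz] rk=8  ker:df,dh,dp,dy,dz,fh,fn,fp,fq,fy,fz,hp,hq,hy,hz,np,ny,nz,pq,py,pz,qy,qz,yz
∂2: piv[bdf,bdp,bdz,bfh,bfn,bfp,bfy,bfz,bhp,bhy,bhz,bnz,bpy,bpz,bqy,byz,dfh,dfy,fhq,fnp,fqz,hpq,hqy] rk=23  ker:dfz,dhy,fhp,fhy,fhz,fnz,fpy,fpz,hpy,hpz,hqz,hyz,npz,pqy,pyz
∂3: piv[bdfz,bfhy,bfnz,bfpz,bhpy,bhpz,bhyz,bpyz,fhqz,fnpz] rk=10  ker:hpyz
rk∂_2=23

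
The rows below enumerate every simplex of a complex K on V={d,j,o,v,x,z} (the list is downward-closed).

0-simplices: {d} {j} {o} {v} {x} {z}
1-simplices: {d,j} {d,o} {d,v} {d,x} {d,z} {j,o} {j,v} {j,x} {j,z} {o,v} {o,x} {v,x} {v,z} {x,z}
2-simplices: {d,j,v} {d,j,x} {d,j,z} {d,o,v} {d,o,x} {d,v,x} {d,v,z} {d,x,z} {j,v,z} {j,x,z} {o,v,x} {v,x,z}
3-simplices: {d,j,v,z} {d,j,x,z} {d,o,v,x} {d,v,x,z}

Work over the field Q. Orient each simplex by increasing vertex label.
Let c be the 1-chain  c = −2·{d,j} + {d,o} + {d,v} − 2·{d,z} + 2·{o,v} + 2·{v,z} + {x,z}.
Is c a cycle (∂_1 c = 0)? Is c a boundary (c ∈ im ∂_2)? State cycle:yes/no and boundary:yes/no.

n_0=6 n_1=14 n_2=12 n_3=4  [Q]
∂1: piv[dj,do,dv,dx,dz] rk=5  ker:jo,jv,jx,jz,ov,ox,vx,vz,xz
∂2: piv[djv,djx,djz,dov,dox,dvx,dvz,dxz] rk=8  ker:jvz,jxz,ovx,vxz
∂3: piv[djvz,djxz,dovx,dvxz] rk=4
∂1c = 2·{d} − 2·{j} − {o} + {v} − {x} + {z}

cycle:no boundary:no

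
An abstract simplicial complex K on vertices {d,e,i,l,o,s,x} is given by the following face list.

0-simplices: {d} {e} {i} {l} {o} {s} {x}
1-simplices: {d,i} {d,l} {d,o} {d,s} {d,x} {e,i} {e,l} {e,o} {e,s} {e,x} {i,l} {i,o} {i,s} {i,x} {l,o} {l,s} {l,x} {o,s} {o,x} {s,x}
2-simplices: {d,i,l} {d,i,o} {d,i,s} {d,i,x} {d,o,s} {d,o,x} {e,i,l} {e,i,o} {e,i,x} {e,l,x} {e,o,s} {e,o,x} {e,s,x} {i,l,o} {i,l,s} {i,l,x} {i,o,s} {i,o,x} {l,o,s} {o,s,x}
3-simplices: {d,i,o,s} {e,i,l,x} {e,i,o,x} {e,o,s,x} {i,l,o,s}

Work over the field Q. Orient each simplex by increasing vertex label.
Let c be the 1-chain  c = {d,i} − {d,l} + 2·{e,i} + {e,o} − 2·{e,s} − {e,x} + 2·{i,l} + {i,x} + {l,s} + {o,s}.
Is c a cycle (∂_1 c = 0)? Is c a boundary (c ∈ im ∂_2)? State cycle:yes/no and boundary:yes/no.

n_0=7 n_1=20 n_2=20 n_3=5  [Q]
∂1: piv[di,dl,do,ds,dx,ei] rk=6  ker:el,eo,es,ex,il,io,is,ix,lo,ls,lx,os,ox,sx
∂2: piv[dil,dio,dis,dix,dos,dox,eil,eio,eix,elx,eos,esx,ilo,ils] rk=14  ker:eox,ilx,ios,iox,los,osx
∂3: piv[dios,eilx,eiox,eosx,ilos] rk=5
∂1c = 0
c vs im∂2: reduces to 0 ⇒ boundary

cycle:yes boundary:yes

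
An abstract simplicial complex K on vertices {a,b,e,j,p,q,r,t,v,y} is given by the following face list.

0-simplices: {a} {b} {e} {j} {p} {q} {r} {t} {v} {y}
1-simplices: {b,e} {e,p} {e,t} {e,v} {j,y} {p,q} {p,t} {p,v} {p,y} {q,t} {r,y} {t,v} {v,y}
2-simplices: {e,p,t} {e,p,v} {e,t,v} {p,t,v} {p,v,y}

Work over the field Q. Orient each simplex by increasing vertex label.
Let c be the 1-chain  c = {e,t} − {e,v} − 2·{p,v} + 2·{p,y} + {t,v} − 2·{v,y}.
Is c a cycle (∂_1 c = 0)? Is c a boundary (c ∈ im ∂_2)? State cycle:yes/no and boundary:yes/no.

n_0=10 n_1=13 n_2=5  [Q]
∂1: piv[be,ep,et,ev,jy,pq,py,ry] rk=8  ker:pt,pv,qt,tv,vy
∂2: piv[ept,epv,etv,pvy] rk=4  ker:ptv
∂1c = 0
c vs im∂2: reduces to 0 ⇒ boundary

cycle:yes boundary:yes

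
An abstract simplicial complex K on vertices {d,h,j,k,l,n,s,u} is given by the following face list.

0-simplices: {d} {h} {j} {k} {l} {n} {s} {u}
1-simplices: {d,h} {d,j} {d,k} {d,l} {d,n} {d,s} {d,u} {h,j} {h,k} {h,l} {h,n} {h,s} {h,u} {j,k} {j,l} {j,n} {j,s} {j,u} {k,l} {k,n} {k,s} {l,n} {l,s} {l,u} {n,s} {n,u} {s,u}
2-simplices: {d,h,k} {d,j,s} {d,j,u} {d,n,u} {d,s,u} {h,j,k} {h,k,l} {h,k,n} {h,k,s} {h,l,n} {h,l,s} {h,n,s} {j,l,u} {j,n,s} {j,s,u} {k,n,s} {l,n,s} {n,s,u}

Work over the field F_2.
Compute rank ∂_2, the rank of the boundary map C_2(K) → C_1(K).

n_0=8 n_1=27 n_2=18  [Z2]
∂1: piv[dh,dj,dk,dl,dn,ds,du] rk=7  ker:hj,hk,hl,hn,hs,hu,jk,jl,jn,js,ju,kl,kn,ks,ln,ls,lu,ns,nu,su
∂2: piv[dhk,djs,dju,dnu,dsu,hjk,hkl,hkn,hks,hln,hls,hns,jlu,jns,nsu] rk=15  ker:jsu,kns,lns
rk∂_2=15

rank∂_2=15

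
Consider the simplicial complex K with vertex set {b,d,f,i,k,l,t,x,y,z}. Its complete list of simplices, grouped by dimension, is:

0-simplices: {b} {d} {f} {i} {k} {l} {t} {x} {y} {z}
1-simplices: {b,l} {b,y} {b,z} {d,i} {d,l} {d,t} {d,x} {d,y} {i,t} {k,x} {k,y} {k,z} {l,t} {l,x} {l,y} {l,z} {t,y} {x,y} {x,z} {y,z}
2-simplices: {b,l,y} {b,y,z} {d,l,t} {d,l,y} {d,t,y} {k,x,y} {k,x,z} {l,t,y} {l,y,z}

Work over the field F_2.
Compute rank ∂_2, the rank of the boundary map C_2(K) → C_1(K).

rank∂_2=8

n_0=10 n_1=20 n_2=9  [Z2]
∂1: piv[bl,by,bz,di,dl,dt,dx,kx] rk=8  ker:dy,it,ky,kz,lt,lx,ly,lz,ty,xy,xz,yz
∂2: piv[bly,byz,dlt,dly,dty,kxy,kxz,lyz] rk=8  ker:lty
rk∂_2=8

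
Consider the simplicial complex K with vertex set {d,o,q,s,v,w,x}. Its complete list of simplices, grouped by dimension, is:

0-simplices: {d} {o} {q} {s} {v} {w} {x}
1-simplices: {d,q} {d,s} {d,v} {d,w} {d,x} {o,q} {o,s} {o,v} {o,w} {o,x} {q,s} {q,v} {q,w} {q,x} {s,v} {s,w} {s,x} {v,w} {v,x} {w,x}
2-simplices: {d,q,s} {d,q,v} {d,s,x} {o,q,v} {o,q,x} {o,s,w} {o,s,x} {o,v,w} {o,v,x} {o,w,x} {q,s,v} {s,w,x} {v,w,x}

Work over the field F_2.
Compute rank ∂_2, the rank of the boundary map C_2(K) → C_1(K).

n_0=7 n_1=20 n_2=13  [Z2]
∂1: piv[dq,ds,dv,dw,dx,oq] rk=6  ker:os,ov,ow,ox,qs,qv,qw,qx,sv,sw,sx,vw,vx,wx
∂2: piv[dqs,dqv,dsx,oqv,oqx,osw,osx,ovw,ovx,owx,qsv] rk=11  ker:swx,vwx
rk∂_2=11

rank∂_2=11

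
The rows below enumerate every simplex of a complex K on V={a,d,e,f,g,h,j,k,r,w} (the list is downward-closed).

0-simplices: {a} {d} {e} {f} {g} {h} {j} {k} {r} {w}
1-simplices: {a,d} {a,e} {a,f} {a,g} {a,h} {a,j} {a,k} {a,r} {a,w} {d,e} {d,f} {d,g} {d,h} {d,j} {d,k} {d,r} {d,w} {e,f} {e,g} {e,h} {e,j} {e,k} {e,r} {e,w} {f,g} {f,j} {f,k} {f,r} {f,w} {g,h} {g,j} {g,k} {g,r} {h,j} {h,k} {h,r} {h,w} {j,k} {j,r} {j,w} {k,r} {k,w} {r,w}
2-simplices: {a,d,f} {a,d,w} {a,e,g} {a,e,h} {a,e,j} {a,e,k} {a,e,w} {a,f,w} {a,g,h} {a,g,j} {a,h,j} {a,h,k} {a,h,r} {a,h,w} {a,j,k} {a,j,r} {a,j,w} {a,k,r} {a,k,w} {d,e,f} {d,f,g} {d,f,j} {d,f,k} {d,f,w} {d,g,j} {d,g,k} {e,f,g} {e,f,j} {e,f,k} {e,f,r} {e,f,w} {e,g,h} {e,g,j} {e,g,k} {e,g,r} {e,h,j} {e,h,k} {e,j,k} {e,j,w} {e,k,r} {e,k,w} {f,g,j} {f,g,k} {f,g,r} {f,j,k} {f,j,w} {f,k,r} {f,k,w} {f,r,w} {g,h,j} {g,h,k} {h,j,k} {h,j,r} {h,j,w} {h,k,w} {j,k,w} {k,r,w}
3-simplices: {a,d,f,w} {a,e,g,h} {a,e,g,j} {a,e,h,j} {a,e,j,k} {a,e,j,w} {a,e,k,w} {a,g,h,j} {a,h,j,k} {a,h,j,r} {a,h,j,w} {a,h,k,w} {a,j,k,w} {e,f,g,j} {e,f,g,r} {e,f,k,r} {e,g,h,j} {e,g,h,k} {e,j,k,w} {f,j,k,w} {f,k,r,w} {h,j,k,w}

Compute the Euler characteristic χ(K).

χ(K)=2

n_0=10 n_1=43 n_2=57 n_3=22
χ=+10−43+57−22=2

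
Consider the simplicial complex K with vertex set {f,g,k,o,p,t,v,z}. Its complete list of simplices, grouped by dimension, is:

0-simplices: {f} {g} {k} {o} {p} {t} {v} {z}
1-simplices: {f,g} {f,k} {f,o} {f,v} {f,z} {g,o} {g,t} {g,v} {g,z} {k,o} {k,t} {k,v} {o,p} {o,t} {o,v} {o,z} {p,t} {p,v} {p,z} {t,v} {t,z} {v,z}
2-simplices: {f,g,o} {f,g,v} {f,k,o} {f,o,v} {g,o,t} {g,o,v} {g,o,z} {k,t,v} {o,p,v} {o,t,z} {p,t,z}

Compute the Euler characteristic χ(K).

χ(K)=-3

n_0=8 n_1=22 n_2=11
χ=+8−22+11=-3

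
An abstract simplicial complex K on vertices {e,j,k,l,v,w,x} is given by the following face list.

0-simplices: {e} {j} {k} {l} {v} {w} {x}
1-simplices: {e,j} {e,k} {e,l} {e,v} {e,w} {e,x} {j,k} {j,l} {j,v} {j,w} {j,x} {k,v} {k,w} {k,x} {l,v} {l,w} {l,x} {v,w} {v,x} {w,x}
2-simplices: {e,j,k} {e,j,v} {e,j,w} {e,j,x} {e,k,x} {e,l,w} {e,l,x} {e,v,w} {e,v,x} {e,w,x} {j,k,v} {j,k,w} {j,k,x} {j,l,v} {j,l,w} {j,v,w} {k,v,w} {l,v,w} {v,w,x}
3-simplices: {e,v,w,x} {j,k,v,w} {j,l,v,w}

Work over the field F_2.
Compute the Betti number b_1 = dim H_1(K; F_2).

n_0=7 n_1=20 n_2=19 n_3=3  [Z2]
∂1: piv[ej,ek,el,ev,ew,ex] rk=6  ker:jk,jl,jv,jw,jx,kv,kw,kx,lv,lw,lx,vw,vx,wx
∂2: piv[ejk,ejv,ejw,ejx,ekx,elw,elx,evw,evx,ewx,jkv,jkw,jlv,jlw] rk=14  ker:jkx,jvw,kvw,lvw,vwx
∂3: piv[evwx,jkvw,jlvw] rk=3
b_1=(20−6)−14=0

b_1=0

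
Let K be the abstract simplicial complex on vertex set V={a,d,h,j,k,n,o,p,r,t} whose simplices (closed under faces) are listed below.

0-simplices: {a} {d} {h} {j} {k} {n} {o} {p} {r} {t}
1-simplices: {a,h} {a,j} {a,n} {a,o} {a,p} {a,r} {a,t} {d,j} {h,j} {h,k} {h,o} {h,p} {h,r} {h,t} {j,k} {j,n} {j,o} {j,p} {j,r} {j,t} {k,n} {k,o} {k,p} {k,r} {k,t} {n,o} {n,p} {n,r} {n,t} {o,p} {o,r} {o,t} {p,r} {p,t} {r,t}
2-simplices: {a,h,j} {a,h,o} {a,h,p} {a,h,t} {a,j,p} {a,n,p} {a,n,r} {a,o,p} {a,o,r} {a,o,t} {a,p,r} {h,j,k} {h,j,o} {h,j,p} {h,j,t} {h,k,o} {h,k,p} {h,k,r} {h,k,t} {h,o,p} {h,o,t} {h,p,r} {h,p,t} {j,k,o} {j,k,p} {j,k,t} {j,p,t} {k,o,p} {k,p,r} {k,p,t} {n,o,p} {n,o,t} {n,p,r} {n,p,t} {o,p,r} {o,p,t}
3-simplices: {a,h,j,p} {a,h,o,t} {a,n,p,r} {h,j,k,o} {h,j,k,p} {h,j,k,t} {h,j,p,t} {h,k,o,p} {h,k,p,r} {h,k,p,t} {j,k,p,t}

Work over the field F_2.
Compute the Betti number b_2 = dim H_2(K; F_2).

n_0=10 n_1=35 n_2=36 n_3=11  [Z2]
∂1: piv[ah,aj,an,ao,ap,ar,at,dj,hk] rk=9  ker:hj,ho,hp,hr,ht,jk,jn,jo,jp,jr,jt,kn,ko,kp,kr,kt,no,np,nr,nt,op,or,ot,pr,pt,rt
∂2: piv[ahj,aho,ahp,aht,ajp,anp,anr,aop,aor,aot,apr,hjk,hjo,hjt,hko,hkp,hkr,hkt,hpr,hpt,nop,not] rk=22  ker:hjp,hop,hot,jko,jkp,jkt,jpt,kop,kpr,kpt,npr,npt,opr,opt
∂3: piv[ahjp,ahot,anpr,hjko,hjkp,hjkt,hjpt,hkop,hkpr,hkpt] rk=10  ker:jkpt
b_2=(36−22)−10=4

b_2=4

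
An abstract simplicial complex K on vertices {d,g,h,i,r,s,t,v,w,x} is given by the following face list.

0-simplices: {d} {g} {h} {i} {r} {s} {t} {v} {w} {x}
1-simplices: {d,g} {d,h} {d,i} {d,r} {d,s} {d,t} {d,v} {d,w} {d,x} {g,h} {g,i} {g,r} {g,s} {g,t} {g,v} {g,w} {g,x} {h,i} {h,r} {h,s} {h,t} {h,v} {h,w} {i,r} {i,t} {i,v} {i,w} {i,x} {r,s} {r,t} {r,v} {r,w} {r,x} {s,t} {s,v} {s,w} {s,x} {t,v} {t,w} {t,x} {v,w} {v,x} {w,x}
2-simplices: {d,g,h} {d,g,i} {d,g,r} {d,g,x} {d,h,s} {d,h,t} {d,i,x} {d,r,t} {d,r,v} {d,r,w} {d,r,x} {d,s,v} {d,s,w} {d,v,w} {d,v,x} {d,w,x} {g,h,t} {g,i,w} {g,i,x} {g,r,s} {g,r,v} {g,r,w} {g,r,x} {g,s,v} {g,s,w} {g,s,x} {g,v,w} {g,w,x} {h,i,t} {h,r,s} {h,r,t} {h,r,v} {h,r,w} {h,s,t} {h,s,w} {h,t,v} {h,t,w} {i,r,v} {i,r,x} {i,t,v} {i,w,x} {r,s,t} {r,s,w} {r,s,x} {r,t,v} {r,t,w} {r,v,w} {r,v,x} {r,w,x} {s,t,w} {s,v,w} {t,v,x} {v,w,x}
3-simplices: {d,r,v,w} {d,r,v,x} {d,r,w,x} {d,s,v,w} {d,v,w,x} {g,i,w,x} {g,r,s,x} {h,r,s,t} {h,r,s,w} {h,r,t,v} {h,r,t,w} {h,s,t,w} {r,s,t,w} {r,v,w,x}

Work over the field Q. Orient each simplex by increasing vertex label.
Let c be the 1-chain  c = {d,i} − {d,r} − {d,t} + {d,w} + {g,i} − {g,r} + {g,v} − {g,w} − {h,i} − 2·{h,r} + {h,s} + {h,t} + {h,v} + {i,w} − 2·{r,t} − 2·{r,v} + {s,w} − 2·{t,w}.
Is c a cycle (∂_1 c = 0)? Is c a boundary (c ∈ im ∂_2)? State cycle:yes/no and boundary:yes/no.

cycle:yes boundary:yes

n_0=10 n_1=43 n_2=53 n_3=14  [Q]
∂1: piv[dg,dh,di,dr,ds,dt,dv,dw,dx] rk=9  ker:gh,gi,gr,gs,gt,gv,gw,gx,hi,hr,hs,ht,hv,hw,ir,it,iv,iw,ix,rs,rt,rv,rw,rx,st,sv,sw,sx,tv,tw,tx,vw,vx,wx
∂2: piv[dgh,dgi,dgr,dgx,dhs,dht,dix,drt,drv,drw,drx,dsv,dsw,dvw,dvx,dwx,ght,giw,grs,grv,grw,gsv,gsx,hit,hrs,hrv,hrw,hst,htv,htw,irv,irx,itv,tvx] rk=34  ker:gix,grx,gsw,gvw,gwx,hrt,hsw,iwx,rst,rsw,rsx,rtv,rtw,rvw,rvx,rwx,stw,svw,vwx
∂3: piv[drvw,drvx,drwx,dsvw,dvwx,giwx,grsx,hrst,hrsw,hrtv,hrtw,hstw] rk=12  ker:rstw,rvwx
∂1c = 0
c vs im∂2: reduces to 0 ⇒ boundary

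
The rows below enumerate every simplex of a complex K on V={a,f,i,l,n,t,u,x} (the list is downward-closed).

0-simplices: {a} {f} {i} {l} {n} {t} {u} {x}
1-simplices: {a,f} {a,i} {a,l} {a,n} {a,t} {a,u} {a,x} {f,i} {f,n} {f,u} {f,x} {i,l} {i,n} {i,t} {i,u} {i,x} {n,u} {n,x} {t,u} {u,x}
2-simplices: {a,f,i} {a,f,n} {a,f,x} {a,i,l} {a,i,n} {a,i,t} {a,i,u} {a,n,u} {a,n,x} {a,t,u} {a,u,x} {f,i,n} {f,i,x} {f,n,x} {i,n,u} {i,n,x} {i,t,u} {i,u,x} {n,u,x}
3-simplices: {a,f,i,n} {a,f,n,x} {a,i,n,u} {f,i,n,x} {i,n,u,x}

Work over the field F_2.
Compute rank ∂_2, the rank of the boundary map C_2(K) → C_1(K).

rank∂_2=12

n_0=8 n_1=20 n_2=19 n_3=5  [Z2]
∂1: piv[af,ai,al,an,at,au,ax] rk=7  ker:fi,fn,fu,fx,il,in,it,iu,ix,nu,nx,tu,ux
∂2: piv[afi,afn,afx,ail,ain,ait,aiu,anu,anx,atu,aux,fix] rk=12  ker:fin,fnx,inu,inx,itu,iux,nux
∂3: piv[afin,afnx,ainu,finx,inux] rk=5
rk∂_2=12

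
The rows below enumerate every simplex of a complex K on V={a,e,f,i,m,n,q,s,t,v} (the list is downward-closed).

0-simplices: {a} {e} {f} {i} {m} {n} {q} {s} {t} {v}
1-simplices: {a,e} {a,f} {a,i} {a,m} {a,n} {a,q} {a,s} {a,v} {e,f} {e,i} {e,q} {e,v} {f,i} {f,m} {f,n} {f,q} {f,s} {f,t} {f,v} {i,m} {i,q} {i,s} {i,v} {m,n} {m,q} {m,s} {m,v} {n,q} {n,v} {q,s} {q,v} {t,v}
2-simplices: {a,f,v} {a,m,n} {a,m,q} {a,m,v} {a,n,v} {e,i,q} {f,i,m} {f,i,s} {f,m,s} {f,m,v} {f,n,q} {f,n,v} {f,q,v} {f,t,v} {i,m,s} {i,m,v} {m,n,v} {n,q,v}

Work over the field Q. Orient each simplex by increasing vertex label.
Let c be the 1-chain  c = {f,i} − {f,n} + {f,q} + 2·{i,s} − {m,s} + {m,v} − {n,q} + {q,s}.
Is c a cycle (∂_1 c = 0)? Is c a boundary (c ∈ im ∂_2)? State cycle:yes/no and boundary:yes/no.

n_0=10 n_1=32 n_2=18  [Q]
∂1: piv[ae,af,ai,am,an,aq,as,av,ft] rk=9  ker:ef,ei,eq,ev,fi,fm,fn,fq,fs,fv,im,iq,is,iv,mn,mq,ms,mv,nq,nv,qs,qv,tv
∂2: piv[afv,amn,amq,amv,anv,eiq,fim,fis,fms,fmv,fnq,fnv,fqv,ftv,imv] rk=15  ker:ims,mnv,nqv
∂1c = −{f} − {i} − {q} + 2·{s} + {v}

cycle:no boundary:no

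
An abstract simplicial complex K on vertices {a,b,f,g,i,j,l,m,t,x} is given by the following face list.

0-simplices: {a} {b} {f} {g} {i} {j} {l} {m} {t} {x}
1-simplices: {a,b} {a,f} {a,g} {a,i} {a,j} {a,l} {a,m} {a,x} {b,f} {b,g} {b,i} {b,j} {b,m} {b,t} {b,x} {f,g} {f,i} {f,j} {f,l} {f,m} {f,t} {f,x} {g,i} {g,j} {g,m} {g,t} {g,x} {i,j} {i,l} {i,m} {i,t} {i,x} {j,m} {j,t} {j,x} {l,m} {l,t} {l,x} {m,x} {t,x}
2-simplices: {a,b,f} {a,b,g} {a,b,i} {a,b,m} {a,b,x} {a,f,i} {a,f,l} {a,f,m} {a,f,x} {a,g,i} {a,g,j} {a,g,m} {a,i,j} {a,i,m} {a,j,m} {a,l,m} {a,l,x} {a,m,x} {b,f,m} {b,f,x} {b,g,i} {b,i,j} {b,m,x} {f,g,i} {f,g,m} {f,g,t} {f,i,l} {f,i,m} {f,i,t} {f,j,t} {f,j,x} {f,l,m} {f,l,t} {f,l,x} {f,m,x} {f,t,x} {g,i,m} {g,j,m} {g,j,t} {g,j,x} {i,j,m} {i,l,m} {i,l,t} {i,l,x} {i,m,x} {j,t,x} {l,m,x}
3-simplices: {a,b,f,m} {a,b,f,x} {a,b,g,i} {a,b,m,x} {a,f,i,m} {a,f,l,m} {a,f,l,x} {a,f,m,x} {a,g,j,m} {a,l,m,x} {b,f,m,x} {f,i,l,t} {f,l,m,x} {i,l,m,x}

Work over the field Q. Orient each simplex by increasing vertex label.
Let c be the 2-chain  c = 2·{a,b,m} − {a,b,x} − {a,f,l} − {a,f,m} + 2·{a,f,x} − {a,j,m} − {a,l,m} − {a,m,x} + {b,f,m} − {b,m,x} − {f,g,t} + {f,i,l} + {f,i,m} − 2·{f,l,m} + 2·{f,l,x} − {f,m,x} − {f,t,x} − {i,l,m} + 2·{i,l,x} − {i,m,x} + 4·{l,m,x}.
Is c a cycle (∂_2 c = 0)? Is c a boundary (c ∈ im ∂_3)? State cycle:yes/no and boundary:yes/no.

cycle:no boundary:no

n_0=10 n_1=40 n_2=47 n_3=14  [Q]
∂1: piv[ab,af,ag,ai,aj,al,am,ax,bt] rk=9  ker:bf,bg,bi,bj,bm,bx,fg,fi,fj,fl,fm,ft,fx,gi,gj,gm,gt,gx,ij,il,im,it,ix,jm,jt,jx,lm,lt,lx,mx,tx
∂2: piv[abf,abg,abi,abm,abx,afi,afl,afm,afx,agi,agj,agm,aij,aim,ajm,alm,alx,amx,bij,fgi,fgt,fil,fit,fjt,fjx,flt,ftx,gjt,gjx,ilx] rk=30  ker:bfm,bfx,bgi,bmx,fgm,fim,flm,flx,fmx,gim,gjm,ijm,ilm,ilt,imx,jtx,lmx
∂3: piv[abfm,abfx,abgi,abmx,afim,aflm,aflx,afmx,agjm,almx,filt,ilmx] rk=12  ker:bfmx,flmx
∂2c = {a,b} − {a,j} + {b,f} − {f,g} + 2·{f,i} − 2·{f,l} + 2·{f,x} − {g,t} + 2·{i,l} + {i,m} − {i,x} − {j,m} − {t,x}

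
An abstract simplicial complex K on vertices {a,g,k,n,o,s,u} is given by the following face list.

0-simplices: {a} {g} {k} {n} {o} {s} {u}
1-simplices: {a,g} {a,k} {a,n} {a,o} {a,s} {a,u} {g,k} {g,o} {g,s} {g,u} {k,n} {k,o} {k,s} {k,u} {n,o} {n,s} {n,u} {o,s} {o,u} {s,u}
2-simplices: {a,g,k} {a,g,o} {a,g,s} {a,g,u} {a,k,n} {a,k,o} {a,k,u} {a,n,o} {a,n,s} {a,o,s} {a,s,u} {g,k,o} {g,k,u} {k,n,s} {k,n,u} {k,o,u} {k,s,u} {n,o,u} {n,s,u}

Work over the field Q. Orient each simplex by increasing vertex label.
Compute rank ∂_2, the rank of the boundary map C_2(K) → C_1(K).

rank∂_2=14

n_0=7 n_1=20 n_2=19  [Q]
∂1: piv[ag,ak,an,ao,as,au] rk=6  ker:gk,go,gs,gu,kn,ko,ks,ku,no,ns,nu,os,ou,su
∂2: piv[agk,ago,ags,agu,akn,ako,aku,ano,ans,aos,asu,kns,knu,kou] rk=14  ker:gko,gku,ksu,nou,nsu
rk∂_2=14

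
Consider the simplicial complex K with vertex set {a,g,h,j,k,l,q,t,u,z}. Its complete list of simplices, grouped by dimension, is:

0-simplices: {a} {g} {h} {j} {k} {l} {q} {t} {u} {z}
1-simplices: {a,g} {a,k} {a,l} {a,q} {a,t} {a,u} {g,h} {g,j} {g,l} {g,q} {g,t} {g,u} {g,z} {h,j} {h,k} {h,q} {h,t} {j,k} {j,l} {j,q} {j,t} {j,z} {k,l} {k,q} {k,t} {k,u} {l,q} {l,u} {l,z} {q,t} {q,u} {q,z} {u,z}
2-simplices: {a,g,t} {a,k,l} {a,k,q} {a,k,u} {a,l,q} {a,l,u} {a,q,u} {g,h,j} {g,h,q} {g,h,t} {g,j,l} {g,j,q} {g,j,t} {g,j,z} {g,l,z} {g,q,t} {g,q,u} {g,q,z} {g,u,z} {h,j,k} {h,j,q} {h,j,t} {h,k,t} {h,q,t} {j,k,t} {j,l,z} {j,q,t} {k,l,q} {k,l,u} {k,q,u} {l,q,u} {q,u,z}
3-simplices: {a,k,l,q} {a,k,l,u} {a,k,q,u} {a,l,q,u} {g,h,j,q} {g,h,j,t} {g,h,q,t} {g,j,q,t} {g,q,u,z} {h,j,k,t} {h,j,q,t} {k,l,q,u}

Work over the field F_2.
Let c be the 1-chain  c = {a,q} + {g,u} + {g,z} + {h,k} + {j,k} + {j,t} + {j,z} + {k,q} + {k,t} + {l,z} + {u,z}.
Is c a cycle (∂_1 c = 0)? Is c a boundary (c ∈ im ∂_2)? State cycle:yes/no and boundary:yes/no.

n_0=10 n_1=33 n_2=32 n_3=12  [Z2]
∂1: piv[ag,ak,al,aq,at,au,gh,gj,gz] rk=9  ker:gl,gq,gt,gu,hj,hk,hq,ht,jk,jl,jq,jt,jz,kl,kq,kt,ku,lq,lu,lz,qt,qu,qz,uz
∂2: piv[agt,akl,akq,aku,alq,alu,aqu,ghj,ghq,ght,gjl,gjq,gjt,gjz,glz,gqt,gqu,gqz,guz,hjk,hkt] rk=21  ker:hjq,hjt,hqt,jkt,jlz,jqt,klq,klu,kqu,lqu,quz
∂3: piv[aklq,aklu,akqu,alqu,ghjq,ghjt,ghqt,gjqt,gquz,hjkt] rk=10  ker:hjqt,klqu
∂1c = {a} + {h} + {j} + {l}

cycle:no boundary:no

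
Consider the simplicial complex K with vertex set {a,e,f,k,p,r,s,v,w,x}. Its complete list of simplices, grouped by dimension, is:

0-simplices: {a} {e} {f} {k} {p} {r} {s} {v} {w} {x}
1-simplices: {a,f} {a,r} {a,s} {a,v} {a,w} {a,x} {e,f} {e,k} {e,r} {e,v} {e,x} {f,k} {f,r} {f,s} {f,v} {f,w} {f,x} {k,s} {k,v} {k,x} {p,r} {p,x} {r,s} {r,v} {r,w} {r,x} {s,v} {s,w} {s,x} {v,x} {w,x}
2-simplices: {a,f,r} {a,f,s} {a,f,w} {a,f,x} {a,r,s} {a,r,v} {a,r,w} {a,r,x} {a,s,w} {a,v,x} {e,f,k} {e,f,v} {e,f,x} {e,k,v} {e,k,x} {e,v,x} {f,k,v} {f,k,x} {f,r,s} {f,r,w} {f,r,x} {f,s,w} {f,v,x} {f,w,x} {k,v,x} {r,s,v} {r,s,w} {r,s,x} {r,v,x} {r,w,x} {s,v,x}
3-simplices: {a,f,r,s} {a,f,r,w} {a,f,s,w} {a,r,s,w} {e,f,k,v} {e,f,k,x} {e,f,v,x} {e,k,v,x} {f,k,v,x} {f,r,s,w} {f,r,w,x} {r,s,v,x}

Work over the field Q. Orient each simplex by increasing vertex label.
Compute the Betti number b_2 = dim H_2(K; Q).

b_2=2

n_0=10 n_1=31 n_2=31 n_3=12  [Q]
∂1: piv[af,ar,as,av,aw,ax,ef,ek,pr] rk=9  ker:er,ev,ex,fk,fr,fs,fv,fw,fx,ks,kv,kx,px,rs,rv,rw,rx,sv,sw,sx,vx,wx
∂2: piv[afr,afs,afw,afx,ars,arv,arw,arx,asw,avx,efk,efv,efx,ekv,ekx,evx,fwx,rsv,rsx] rk=19  ker:fkv,fkx,frs,frw,frx,fsw,fvx,kvx,rsw,rvx,rwx,svx
∂3: piv[afrs,afrw,afsw,arsw,efkv,efkx,efvx,ekvx,frwx,rsvx] rk=10  ker:fkvx,frsw
b_2=(31−19)−10=2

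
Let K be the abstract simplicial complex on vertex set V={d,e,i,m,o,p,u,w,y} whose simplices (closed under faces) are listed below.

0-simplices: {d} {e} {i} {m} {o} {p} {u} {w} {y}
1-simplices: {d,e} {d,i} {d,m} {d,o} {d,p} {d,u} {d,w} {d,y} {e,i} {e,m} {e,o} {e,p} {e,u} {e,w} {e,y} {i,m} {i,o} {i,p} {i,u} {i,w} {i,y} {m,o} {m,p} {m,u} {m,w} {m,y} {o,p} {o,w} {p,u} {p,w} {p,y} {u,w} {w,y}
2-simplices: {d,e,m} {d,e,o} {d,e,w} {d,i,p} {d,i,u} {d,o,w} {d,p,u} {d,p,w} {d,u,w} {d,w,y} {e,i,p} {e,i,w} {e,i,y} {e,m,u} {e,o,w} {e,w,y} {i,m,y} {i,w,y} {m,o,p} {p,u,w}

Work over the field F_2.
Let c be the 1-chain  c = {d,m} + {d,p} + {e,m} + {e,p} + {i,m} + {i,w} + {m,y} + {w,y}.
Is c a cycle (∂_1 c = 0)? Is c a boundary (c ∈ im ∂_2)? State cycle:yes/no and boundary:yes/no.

cycle:yes boundary:no

n_0=9 n_1=33 n_2=20  [Z2]
∂1: piv[de,di,dm,do,dp,du,dw,dy] rk=8  ker:ei,em,eo,ep,eu,ew,ey,im,io,ip,iu,iw,iy,mo,mp,mu,mw,my,op,ow,pu,pw,py,uw,wy
∂2: piv[dem,deo,dew,dip,diu,dow,dpu,dpw,duw,dwy,eip,eiw,eiy,emu,ewy,imy,mop] rk=17  ker:eow,iwy,puw
∂1c = 0
c vs im∂2: residual ≠ 0 ⇒ not boundary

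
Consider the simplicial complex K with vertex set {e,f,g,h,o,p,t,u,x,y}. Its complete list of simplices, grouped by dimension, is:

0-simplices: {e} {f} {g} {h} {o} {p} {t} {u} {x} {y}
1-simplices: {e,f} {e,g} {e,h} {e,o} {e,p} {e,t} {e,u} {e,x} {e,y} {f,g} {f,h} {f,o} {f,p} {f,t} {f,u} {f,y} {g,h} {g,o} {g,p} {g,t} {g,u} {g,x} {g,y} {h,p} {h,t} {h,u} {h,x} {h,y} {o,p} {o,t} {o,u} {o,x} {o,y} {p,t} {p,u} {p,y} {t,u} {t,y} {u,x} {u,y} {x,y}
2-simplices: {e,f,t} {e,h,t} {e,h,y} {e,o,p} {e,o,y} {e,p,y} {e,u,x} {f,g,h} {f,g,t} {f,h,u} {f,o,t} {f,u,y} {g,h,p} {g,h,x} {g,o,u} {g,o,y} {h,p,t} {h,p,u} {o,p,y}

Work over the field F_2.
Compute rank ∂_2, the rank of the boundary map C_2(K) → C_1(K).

rank∂_2=18

n_0=10 n_1=41 n_2=19  [Z2]
∂1: piv[ef,eg,eh,eo,ep,et,eu,ex,ey] rk=9  ker:fg,fh,fo,fp,ft,fu,fy,gh,go,gp,gt,gu,gx,gy,hp,ht,hu,hx,hy,op,ot,ou,ox,oy,pt,pu,py,tu,ty,ux,uy,xy
∂2: piv[eft,eht,ehy,eop,eoy,epy,eux,fgh,fgt,fhu,fot,fuy,ghp,ghx,gou,goy,hpt,hpu] rk=18  ker:opy
rk∂_2=18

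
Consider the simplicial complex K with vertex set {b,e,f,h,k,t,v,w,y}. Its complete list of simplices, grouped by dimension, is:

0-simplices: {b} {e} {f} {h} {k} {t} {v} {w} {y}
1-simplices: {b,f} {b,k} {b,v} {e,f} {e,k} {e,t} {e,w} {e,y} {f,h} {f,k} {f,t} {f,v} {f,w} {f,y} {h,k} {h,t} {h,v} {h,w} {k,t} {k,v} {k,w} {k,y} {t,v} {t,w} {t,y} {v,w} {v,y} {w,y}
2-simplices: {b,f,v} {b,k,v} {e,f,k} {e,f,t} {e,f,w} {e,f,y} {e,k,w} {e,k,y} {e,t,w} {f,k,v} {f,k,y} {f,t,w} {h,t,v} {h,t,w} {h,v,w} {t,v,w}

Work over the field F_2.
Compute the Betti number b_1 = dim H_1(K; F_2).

b_1=7

n_0=9 n_1=28 n_2=16  [Z2]
∂1: piv[bf,bk,bv,ef,et,ew,ey,fh] rk=8  ker:ek,fk,ft,fv,fw,fy,hk,ht,hv,hw,kt,kv,kw,ky,tv,tw,ty,vw,vy,wy
∂2: piv[bfv,bkv,efk,eft,efw,efy,ekw,eky,etw,fkv,htv,htw,hvw] rk=13  ker:fky,ftw,tvw
b_1=(28−8)−13=7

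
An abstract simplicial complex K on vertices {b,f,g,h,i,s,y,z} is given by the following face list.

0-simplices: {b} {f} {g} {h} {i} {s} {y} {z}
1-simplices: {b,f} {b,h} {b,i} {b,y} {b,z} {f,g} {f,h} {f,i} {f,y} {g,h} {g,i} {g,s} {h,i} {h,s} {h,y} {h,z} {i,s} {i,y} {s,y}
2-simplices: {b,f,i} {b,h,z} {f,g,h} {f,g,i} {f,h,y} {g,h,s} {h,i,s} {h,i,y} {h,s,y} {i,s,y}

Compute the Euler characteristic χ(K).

χ(K)=-1

n_0=8 n_1=19 n_2=10
χ=+8−19+10=-1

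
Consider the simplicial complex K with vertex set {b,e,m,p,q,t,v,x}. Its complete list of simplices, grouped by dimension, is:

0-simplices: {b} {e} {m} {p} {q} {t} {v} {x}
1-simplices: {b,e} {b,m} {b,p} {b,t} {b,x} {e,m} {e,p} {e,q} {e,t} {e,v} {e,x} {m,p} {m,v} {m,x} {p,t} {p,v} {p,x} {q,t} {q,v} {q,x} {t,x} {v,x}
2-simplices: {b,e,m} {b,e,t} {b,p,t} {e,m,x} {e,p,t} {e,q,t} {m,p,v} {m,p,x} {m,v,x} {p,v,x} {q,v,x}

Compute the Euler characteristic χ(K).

n_0=8 n_1=22 n_2=11
χ=+8−22+11=-3

χ(K)=-3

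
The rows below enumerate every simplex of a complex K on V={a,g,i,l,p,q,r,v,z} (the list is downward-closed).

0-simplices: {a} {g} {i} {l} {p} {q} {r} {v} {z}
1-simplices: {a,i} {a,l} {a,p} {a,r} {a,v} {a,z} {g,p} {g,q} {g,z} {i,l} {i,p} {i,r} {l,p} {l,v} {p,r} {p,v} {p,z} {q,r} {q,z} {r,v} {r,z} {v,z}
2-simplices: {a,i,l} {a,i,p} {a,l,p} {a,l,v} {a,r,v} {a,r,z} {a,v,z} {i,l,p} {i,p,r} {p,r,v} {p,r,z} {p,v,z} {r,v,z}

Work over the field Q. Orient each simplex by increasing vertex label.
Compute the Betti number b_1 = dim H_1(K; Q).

b_1=4

n_0=9 n_1=22 n_2=13  [Q]
∂1: piv[ai,al,ap,ar,av,az,gp,gq] rk=8  ker:gz,il,ip,ir,lp,lv,pr,pv,pz,qr,qz,rv,rz,vz
∂2: piv[ail,aip,alp,alv,arv,arz,avz,ipr,prv,prz] rk=10  ker:ilp,pvz,rvz
b_1=(22−8)−10=4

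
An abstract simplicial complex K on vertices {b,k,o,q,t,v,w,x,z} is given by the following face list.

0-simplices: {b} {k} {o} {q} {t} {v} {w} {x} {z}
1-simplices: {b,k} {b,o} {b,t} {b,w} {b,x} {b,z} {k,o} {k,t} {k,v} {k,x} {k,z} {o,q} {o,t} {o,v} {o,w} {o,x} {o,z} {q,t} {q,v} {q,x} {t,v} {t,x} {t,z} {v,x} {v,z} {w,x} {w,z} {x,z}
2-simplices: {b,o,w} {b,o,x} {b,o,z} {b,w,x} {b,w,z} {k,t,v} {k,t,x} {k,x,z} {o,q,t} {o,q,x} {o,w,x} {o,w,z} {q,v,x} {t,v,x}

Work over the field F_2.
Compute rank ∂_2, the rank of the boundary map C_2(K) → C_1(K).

n_0=9 n_1=28 n_2=14  [Z2]
∂1: piv[bk,bo,bt,bw,bx,bz,kv,oq] rk=8  ker:ko,kt,kx,kz,ot,ov,ow,ox,oz,qt,qv,qx,tv,tx,tz,vx,vz,wx,wz,xz
∂2: piv[bow,box,boz,bwx,bwz,ktv,ktx,kxz,oqt,oqx,qvx,tvx] rk=12  ker:owx,owz
rk∂_2=12

rank∂_2=12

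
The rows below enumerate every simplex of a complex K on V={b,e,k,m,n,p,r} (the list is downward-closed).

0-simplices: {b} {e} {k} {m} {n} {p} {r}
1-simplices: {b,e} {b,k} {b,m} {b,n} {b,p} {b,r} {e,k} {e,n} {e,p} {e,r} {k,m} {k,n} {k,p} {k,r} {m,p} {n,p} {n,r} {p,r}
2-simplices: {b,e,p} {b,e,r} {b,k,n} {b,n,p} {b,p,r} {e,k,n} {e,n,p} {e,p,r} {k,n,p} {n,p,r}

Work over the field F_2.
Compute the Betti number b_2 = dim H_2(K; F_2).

n_0=7 n_1=18 n_2=10  [Z2]
∂1: piv[be,bk,bm,bn,bp,br] rk=6  ker:ek,en,ep,er,km,kn,kp,kr,mp,np,nr,pr
∂2: piv[bep,ber,bkn,bnp,bpr,ekn,enp,knp,npr] rk=9  ker:epr
b_2=(10−9)−0=1

b_2=1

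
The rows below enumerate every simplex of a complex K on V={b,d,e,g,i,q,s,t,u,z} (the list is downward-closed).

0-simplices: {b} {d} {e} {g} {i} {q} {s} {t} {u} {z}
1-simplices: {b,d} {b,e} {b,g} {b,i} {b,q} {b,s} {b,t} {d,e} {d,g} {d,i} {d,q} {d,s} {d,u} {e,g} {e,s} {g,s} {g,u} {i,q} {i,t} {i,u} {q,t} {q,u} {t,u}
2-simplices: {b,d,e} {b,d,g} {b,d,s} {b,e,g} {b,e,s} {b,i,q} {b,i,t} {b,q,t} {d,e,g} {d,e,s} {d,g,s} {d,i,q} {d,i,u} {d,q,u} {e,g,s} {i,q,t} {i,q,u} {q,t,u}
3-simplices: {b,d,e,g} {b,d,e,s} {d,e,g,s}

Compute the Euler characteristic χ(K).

χ(K)=2

n_0=10 n_1=23 n_2=18 n_3=3
χ=+10−23+18−3=2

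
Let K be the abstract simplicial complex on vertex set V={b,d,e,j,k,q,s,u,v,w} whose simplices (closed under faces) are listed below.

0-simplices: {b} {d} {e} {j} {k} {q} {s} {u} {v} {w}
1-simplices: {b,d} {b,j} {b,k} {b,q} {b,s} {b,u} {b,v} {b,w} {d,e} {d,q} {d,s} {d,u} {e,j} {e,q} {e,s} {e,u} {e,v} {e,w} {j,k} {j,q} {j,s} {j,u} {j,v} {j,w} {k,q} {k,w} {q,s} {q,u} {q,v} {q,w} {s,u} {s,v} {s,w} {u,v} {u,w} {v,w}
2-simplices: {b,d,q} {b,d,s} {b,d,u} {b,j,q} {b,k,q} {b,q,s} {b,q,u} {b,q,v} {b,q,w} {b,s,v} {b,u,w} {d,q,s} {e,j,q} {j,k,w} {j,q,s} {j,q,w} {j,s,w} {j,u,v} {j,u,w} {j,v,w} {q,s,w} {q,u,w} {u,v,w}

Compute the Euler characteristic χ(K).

n_0=10 n_1=36 n_2=23
χ=+10−36+23=-3

χ(K)=-3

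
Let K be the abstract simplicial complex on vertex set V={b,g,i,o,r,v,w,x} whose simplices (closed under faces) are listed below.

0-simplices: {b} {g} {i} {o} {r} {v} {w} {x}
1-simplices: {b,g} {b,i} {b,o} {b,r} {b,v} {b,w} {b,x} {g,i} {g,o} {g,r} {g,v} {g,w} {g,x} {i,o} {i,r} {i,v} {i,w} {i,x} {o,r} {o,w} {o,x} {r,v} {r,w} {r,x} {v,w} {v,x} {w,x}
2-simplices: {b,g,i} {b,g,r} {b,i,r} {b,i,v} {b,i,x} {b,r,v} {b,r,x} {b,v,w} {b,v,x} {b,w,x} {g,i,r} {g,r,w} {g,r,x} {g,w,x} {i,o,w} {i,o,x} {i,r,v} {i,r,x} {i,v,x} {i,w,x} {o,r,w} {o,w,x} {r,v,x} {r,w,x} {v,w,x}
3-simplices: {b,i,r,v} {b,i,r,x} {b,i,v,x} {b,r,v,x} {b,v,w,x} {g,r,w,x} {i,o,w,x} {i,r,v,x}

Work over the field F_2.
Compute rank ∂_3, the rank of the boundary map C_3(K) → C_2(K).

n_0=8 n_1=27 n_2=25 n_3=8  [Z2]
∂1: piv[bg,bi,bo,br,bv,bw,bx] rk=7  ker:gi,go,gr,gv,gw,gx,io,ir,iv,iw,ix,or,ow,ox,rv,rw,rx,vw,vx,wx
∂2: piv[bgi,bgr,bir,biv,bix,brv,brx,bvw,bvx,bwx,grw,grx,gwx,iow,iox,iwx,orw] rk=17  ker:gir,irv,irx,ivx,owx,rvx,rwx,vwx
∂3: piv[birv,birx,bivx,brvx,bvwx,grwx,iowx] rk=7  ker:irvx
rk∂_3=7

rank∂_3=7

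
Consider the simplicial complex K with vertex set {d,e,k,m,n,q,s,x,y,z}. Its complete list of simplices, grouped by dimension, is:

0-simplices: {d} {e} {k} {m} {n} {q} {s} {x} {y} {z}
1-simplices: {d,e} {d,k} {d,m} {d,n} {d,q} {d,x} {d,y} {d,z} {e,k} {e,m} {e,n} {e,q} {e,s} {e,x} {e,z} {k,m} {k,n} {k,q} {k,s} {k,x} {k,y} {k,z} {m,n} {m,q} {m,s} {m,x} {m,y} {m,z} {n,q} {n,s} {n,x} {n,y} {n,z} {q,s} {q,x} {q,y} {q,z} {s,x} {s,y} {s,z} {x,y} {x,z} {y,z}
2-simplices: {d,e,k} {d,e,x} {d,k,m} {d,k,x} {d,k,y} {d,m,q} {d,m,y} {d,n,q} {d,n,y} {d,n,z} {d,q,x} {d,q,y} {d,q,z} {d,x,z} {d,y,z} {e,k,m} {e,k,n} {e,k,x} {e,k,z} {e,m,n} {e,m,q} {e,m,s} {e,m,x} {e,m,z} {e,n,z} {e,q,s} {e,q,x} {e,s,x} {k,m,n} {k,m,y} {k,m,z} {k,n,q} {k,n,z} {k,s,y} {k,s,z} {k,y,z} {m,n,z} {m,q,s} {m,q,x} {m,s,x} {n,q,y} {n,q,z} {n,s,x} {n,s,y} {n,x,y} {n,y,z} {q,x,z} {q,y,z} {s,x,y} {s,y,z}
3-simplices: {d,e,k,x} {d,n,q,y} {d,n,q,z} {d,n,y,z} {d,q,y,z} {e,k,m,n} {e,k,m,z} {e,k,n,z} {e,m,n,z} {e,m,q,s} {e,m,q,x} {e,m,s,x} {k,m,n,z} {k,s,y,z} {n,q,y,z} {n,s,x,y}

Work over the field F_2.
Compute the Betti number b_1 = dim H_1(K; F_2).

b_1=1

n_0=10 n_1=43 n_2=50 n_3=16  [Z2]
∂1: piv[de,dk,dm,dn,dq,dx,dy,dz,es] rk=9  ker:ek,em,en,eq,ex,ez,km,kn,kq,ks,kx,ky,kz,mn,mq,ms,mx,my,mz,nq,ns,nx,ny,nz,qs,qx,qy,qz,sx,sy,sz,xy,xz,yz
∂2: piv[dek,dex,dkm,dkx,dky,dmq,dmy,dnq,dny,dnz,dqx,dqy,dqz,dxz,dyz,ekm,ekn,ekz,emn,emq,ems,emx,emz,enz,eqs,esx,knq,ksy,ksz,kyz,nsx,nsy,nxy] rk=33  ker:ekx,eqx,kmn,kmy,kmz,knz,mnz,mqs,mqx,msx,nqy,nqz,nyz,qxz,qyz,sxy,syz
∂3: piv[dekx,dnqy,dnqz,dnyz,dqyz,ekmn,ekmz,eknz,emnz,emqs,emqx,emsx,ksyz,nsxy] rk=14  ker:kmnz,nqyz
b_1=(43−9)−33=1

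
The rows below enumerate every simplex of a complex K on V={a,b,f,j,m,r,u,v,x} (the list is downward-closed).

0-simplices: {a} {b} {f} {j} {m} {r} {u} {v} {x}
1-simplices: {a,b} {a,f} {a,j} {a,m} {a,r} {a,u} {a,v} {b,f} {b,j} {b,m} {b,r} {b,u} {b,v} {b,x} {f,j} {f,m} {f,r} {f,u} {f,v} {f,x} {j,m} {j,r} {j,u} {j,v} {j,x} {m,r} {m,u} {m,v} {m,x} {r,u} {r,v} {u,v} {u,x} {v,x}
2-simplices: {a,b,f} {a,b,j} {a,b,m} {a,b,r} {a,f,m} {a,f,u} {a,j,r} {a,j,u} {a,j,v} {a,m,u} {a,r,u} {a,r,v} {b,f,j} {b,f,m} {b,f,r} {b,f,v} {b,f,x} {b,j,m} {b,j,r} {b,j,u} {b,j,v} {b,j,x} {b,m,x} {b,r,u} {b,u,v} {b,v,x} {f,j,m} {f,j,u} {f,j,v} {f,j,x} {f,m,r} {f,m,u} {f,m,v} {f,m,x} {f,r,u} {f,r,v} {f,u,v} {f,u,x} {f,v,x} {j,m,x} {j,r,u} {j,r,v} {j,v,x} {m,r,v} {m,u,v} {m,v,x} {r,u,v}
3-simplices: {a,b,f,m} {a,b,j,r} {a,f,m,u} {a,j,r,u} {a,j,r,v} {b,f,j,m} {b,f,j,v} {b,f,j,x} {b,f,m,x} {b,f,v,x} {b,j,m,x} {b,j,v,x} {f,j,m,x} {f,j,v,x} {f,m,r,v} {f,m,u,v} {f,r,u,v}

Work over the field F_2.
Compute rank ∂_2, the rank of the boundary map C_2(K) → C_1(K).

rank∂_2=26

n_0=9 n_1=34 n_2=47 n_3=17  [Z2]
∂1: piv[ab,af,aj,am,ar,au,av,bx] rk=8  ker:bf,bj,bm,br,bu,bv,fj,fm,fr,fu,fv,fx,jm,jr,ju,jv,jx,mr,mu,mv,mx,ru,rv,uv,ux,vx
∂2: piv[abf,abj,abm,abr,afm,afu,ajr,aju,ajv,amu,aru,arv,bfj,bfr,bfv,bfx,bjm,bju,bjv,bjx,bmx,buv,bvx,fmr,fmv,fux] rk=26  ker:bfm,bjr,bru,fjm,fju,fjv,fjx,fmu,fmx,fru,frv,fuv,fvx,jmx,jru,jrv,jvx,mrv,muv,mvx,ruv
∂3: piv[abfm,abjr,afmu,ajru,ajrv,bfjm,bfjv,bfjx,bfmx,bfvx,bjmx,bjvx,fmrv,fmuv,fruv] rk=15  ker:fjmx,fjvx
rk∂_2=26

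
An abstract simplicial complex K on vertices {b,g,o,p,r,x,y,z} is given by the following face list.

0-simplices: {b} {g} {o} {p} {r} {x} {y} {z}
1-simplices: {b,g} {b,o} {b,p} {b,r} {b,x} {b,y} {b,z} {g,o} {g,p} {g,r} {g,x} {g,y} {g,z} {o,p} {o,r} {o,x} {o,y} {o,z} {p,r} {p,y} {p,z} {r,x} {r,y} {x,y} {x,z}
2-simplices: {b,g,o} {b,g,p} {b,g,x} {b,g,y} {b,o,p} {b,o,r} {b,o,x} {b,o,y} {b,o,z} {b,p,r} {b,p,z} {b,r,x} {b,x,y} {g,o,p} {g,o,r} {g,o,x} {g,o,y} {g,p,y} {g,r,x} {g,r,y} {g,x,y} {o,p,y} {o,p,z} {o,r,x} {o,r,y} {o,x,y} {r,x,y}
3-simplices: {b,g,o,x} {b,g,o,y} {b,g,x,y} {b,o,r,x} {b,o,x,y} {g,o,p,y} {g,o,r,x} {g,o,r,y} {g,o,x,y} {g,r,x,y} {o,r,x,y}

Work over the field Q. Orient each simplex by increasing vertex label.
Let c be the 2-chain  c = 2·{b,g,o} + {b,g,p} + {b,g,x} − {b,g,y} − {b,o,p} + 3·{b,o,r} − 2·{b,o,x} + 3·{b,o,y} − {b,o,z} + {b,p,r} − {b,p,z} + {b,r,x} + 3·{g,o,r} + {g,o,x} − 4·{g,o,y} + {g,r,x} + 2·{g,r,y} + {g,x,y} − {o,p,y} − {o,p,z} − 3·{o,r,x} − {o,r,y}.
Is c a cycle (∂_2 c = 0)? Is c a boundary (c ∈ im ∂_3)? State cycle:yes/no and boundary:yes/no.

cycle:no boundary:no

n_0=8 n_1=25 n_2=27 n_3=11  [Q]
∂1: piv[bg,bo,bp,br,bx,by,bz] rk=7  ker:go,gp,gr,gx,gy,gz,op,or,ox,oy,oz,pr,py,pz,rx,ry,xy,xz
∂2: piv[bgo,bgp,bgx,bgy,bop,bor,box,boy,boz,bpr,bpz,brx,bxy,gor,gpy,gry] rk=16  ker:gop,gox,goy,grx,gxy,opy,opz,orx,ory,oxy,rxy
∂3: piv[bgox,bgoy,bgxy,borx,boxy,gopy,gorx,gory,grxy] rk=9  ker:goxy,orxy
∂2c = 3·{b,g} − 3·{b,r} − 2·{b,y} + 2·{b,z} + 2·{g,o} + {g,p} − 3·{o,p} + 2·{o,r} + 2·{o,x} + {o,y} + {p,r} − {p,y} − 2·{p,z} − {r,x} + {r,y} + {x,y}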